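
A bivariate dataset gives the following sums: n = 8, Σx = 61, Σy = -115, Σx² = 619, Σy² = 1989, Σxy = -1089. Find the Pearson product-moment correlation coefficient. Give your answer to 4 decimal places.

Numerator: nΣxy − (Σx)(Σy) = 8·(-1089) − (61)(-115) = -1697
Denominator: √[(nΣx²−(Σx)²)(nΣy²−(Σy)²)]
  nΣx²−(Σx)² = 8·619 − 3721 = 1231;  nΣy²−(Σy)² = 8·1989 − 13225 = 2687
  √(1231·2687) = √3307697 = 1818.7075
r = -1697 / 1818.7075 = -0.9331

-0.9331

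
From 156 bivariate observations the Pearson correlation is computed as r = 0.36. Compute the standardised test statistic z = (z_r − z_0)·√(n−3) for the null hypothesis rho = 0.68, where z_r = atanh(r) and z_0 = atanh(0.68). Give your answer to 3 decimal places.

Fisher z: atanh(0.36) = 0.376886, atanh(0.68) = 0.829114
z = (z_r − z_0)·√(n−3) = (0.376886 − 0.829114)·√153 = -0.452228 · 12.369317 = -5.594

-5.594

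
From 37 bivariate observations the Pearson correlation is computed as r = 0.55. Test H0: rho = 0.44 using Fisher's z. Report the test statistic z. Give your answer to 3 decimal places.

Fisher z: atanh(0.55) = 0.618381, atanh(0.44) = 0.472231
z = (z_r − z_0)·√(n−3) = (0.618381 − 0.472231)·√34 = 0.146150 · 5.830952 = 0.852

0.852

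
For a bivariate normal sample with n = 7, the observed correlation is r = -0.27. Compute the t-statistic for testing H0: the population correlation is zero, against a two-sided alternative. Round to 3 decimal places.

-0.627

t = r·√(n−2) / √(1−r²) with r = -0.27, n = 7
  = -0.27·√5 / √(1 − 0.0729)
  = -0.27·2.236068 / 0.962860
  = -0.603738 / 0.962860 = -0.627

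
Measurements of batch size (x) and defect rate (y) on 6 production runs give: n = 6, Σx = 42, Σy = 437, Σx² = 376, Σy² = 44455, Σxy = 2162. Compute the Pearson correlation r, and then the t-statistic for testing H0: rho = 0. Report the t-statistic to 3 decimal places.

-3.734

S_xy = nΣxy − ΣxΣy = 6·2162 − 42·437 = 12972 − 18354 = -5382
S_xx = nΣx² − (Σx)² = 6·376 − 42² = 2256 − 1764 = 492
S_yy = nΣy² − (Σy)² = 6·44455 − 437² = 266730 − 190969 = 75761
r = S_xy / √(S_xx·S_yy) = -5382 / √(492·75761) = -5382 / √37274412 = -5382 / 6105.2774 = -0.8815
t = r·√(n−2)/√(1−r²) = -0.8815·√4 / √(1−0.777042) = -1.763000 / 0.472184 = -3.734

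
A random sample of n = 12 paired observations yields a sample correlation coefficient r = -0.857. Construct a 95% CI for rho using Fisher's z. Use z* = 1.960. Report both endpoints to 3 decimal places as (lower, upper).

(-0.959, -0.557)

Fisher z: z_r = atanh(r) = ½·ln((1+(-0.857))/(1−(-0.857))) = -1.281936
SE(z) = 1/√(n−3) = 1/√9 = 0.333333
95% ⇒ z* = 1.960; margin = 1.960·0.333333 = 0.653333
CI on z-scale: (-1.935269, -0.628603)
Back-transform: tanh(-1.935269) = -0.959157, tanh(-0.628603) = -0.557090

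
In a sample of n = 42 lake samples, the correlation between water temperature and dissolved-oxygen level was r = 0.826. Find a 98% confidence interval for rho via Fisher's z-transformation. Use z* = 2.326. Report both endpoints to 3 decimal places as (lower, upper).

Fisher z: z_r = atanh(r) = ½·ln((1+0.826)/(1−0.826)) = 1.175414
SE(z) = 1/√(n−3) = 1/√39 = 0.160128
98% ⇒ z* = 2.326; margin = 2.326·0.160128 = 0.372458
CI on z-scale: (0.802956, 1.547872)
Back-transform: tanh(0.802956) = 0.665686, tanh(1.547872) = 0.913434

(0.666, 0.913)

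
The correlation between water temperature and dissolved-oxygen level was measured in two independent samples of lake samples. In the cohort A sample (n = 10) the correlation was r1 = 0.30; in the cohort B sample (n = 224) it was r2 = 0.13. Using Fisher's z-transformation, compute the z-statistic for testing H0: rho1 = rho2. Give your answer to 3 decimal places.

Fisher z-transforms: z1 = atanh(0.30) = 0.309520, z2 = atanh(0.13) = 0.130740; difference d = 0.178780
Var(d) = 1/7 + 1/221 = 0.1428571 + 0.0045249 = 0.1473820
z = d/√Var(d) = 0.178780 / √0.1473820 = 0.178780 / 0.383904 = 0.466

0.466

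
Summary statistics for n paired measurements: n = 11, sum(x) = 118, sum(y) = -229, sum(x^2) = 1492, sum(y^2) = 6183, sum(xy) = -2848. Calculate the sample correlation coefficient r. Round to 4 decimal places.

S_xy = nΣxy − ΣxΣy = 11·(-2848) − 118·(-229) = -31328 − (-27022) = -4306
S_xx = nΣx² − (Σx)² = 11·1492 − 118² = 16412 − 13924 = 2488
S_yy = nΣy² − (Σy)² = 11·6183 − (-229)² = 68013 − 52441 = 15572
r = S_xy / √(S_xx·S_yy) = -4306 / √(2488·15572) = -4306 / √38743136 = -4306 / 6224.3984 = -0.6918

-0.6918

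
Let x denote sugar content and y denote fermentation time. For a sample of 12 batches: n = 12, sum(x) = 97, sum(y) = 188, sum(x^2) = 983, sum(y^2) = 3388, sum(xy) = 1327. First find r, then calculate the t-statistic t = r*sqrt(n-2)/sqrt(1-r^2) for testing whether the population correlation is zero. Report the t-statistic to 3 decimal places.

-2.700

S_xy = nΣxy − ΣxΣy = 12·1327 − 97·188 = 15924 − 18236 = -2312
S_xx = nΣx² − (Σx)² = 12·983 − 97² = 11796 − 9409 = 2387
S_yy = nΣy² − (Σy)² = 12·3388 − 188² = 40656 − 35344 = 5312
r = S_xy / √(S_xx·S_yy) = -2312 / √(2387·5312) = -2312 / √12679744 = -2312 / 3560.8628 = -0.6493
t = r·√(n−2)/√(1−r²) = -0.6493·√10 / √(1−0.421590) = -2.053267 / 0.760533 = -2.700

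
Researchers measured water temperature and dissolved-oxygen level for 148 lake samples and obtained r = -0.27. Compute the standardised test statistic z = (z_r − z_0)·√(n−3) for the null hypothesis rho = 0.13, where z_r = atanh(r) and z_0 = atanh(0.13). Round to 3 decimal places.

-4.908

z_r = atanh(-0.27) = -0.276864,  z_0 = atanh(0.13) = 0.130740
SE = 1/√(n−3) = 1/√145 = 0.083045
z = (z_r − z_0)/SE = (-0.276864 − 0.130740) / 0.083045 = -0.407604 / 0.083045 = -4.908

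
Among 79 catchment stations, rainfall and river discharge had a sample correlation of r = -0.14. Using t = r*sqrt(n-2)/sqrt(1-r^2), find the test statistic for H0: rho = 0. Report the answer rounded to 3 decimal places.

1 − r² = 1 − 0.0196 = 0.9804;  √(1−r²) = 0.990152
√(n−2) = √77 = 8.774964
t = r·√(n−2)/√(1−r²) = -0.14 · 8.774964 / 0.990152 = -1.241

-1.241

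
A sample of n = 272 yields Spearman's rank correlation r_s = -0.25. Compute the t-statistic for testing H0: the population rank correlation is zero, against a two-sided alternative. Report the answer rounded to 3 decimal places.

t = r_s·√(n−2) / √(1−r_s²) with r_s = -0.25, n = 272
  = -0.25·√270 / √(1 − 0.0625)
  = -0.25·16.431677 / 0.968246
  = -4.107919 / 0.968246 = -4.243

-4.243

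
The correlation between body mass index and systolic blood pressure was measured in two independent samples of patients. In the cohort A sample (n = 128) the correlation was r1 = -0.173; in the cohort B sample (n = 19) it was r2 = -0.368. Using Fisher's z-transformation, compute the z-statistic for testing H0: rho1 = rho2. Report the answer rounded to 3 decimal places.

0.796

Fisher z-transforms: z1 = atanh(-0.173) = -0.174758, z2 = atanh(-0.368) = -0.386108; difference d = 0.211350
Var(d) = 1/125 + 1/16 = 0.0080000 + 0.0625000 = 0.0705000
z = d/√Var(d) = 0.211350 / √0.0705000 = 0.211350 / 0.265518 = 0.796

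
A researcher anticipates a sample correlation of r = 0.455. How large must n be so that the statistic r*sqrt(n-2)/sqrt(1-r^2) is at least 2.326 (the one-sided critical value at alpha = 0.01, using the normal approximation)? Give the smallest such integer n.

23

Need r·√(n−2)/√(1−r²) ≥ 2.326
√(n−2) ≥ 2.326·√(1−0.207025) / 0.455 = 2.326·0.890491 / 0.455 = 4.5523
n−2 ≥ 20.7234  ⇒  n ≥ 22.7234
Smallest integer n = 23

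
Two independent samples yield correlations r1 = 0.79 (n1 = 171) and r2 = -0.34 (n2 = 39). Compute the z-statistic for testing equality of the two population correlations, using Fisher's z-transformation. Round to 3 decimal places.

Fisher z-transforms: z1 = atanh(0.79) = 1.071432, z2 = atanh(-0.34) = -0.354093; difference d = 1.425525
Var(d) = 1/168 + 1/36 = 0.0059524 + 0.0277778 = 0.0337302
z = d/√Var(d) = 1.425525 / √0.0337302 = 1.425525 / 0.183658 = 7.762

7.762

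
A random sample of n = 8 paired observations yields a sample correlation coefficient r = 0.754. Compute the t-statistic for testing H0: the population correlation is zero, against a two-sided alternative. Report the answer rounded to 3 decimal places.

t = r·√(n−2) / √(1−r²) with r = 0.754, n = 8
  = 0.754·√6 / √(1 − 0.568516)
  = 0.754·2.449490 / 0.656874
  = 1.846915 / 0.656874 = 2.812

2.812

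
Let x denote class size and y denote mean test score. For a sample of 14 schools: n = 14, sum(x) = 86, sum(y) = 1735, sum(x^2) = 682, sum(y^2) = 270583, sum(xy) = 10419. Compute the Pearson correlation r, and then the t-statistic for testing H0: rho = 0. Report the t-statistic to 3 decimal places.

S_xy = nΣxy − ΣxΣy = 14·10419 − 86·1735 = 145866 − 149210 = -3344
S_xx = nΣx² − (Σx)² = 14·682 − 86² = 9548 − 7396 = 2152
S_yy = nΣy² − (Σy)² = 14·270583 − 1735² = 3788162 − 3010225 = 777937
r = S_xy / √(S_xx·S_yy) = -3344 / √(2152·777937) = -3344 / √1674120424 = -3344 / 40916.0167 = -0.0817
t = r·√(n−2)/√(1−r²) = -0.0817·√12 / √(1−0.006675) = -0.283017 / 0.996657 = -0.284

-0.284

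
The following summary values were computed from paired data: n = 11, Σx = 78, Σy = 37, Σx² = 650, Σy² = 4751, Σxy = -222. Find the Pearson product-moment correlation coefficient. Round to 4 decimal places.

-0.7234

Numerator: nΣxy − (Σx)(Σy) = 11·(-222) − (78)(37) = -5328
Denominator: √[(nΣx²−(Σx)²)(nΣy²−(Σy)²)]
  nΣx²−(Σx)² = 11·650 − 6084 = 1066;  nΣy²−(Σy)² = 11·4751 − 1369 = 50892
  √(1066·50892) = √54250872 = 7365.5191
r = -5328 / 7365.5191 = -0.7234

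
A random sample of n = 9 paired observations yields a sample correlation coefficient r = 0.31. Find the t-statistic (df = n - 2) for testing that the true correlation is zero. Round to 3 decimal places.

0.863

1 − r² = 1 − 0.0961 = 0.9039;  √(1−r²) = 0.950737
√(n−2) = √7 = 2.645751
t = r·√(n−2)/√(1−r²) = 0.31 · 2.645751 / 0.950737 = 0.863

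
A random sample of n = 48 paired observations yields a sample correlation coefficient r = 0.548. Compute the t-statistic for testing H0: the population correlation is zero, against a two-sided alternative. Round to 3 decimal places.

t = r·√(n−2) / √(1−r²) with r = 0.548, n = 48
  = 0.548·√46 / √(1 − 0.300304)
  = 0.548·6.782330 / 0.836478
  = 3.716717 / 0.836478 = 4.443

4.443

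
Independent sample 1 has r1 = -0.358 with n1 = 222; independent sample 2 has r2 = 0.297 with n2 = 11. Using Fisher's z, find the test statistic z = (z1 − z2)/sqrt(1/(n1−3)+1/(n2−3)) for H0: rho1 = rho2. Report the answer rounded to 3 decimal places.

-1.891

z1 = atanh(-0.358) = -0.374590,  z2 = atanh(0.297) = 0.306226
SE = √(1/(n1−3) + 1/(n2−3)) = √(1/219 + 1/8) = √(0.0045662 + 0.1250000) = √0.1295662 = 0.359953
z = (z1 − z2)/SE = (-0.374590 − 0.306226) / 0.359953 = -0.680816 / 0.359953 = -1.891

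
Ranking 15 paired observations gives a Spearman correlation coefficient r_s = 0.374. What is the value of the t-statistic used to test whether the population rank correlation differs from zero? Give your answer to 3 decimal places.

1.454

1 − r_s² = 1 − 0.139876 = 0.860124;  √(1−r_s²) = 0.927429
√(n−2) = √13 = 3.605551
t = r_s·√(n−2)/√(1−r_s²) = 0.374 · 3.605551 / 0.927429 = 1.454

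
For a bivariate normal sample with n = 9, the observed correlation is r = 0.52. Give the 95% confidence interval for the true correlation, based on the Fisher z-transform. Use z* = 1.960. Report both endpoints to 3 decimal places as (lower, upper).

(-0.220, 0.880)

Fisher z: z_r = atanh(r) = ½·ln((1+0.52)/(1−0.52)) = 0.576340
SE(z) = 1/√(n−3) = 1/√6 = 0.408248
95% ⇒ z* = 1.960; margin = 1.960·0.408248 = 0.800166
CI on z-scale: (-0.223826, 1.376506)
Back-transform: tanh(-0.223826) = -0.220162, tanh(1.376506) = 0.880166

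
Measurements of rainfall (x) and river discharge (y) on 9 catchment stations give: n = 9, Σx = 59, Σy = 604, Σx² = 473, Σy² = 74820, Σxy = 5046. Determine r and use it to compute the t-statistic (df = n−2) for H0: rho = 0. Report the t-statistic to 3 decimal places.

2.157

Numerator: nΣxy − (Σx)(Σy) = 9·5046 − (59)(604) = 9778
Denominator: √[(nΣx²−(Σx)²)(nΣy²−(Σy)²)]
  nΣx²−(Σx)² = 9·473 − 3481 = 776;  nΣy²−(Σy)² = 9·74820 − 364816 = 308564
  √(776·308564) = √239445664 = 15474.0319
r = 9778 / 15474.0319 = 0.6319
t = r·√(n−2)/√(1−r²) = 0.6319·√7 / √(1−0.399298) = 1.671850 / 0.775050 = 2.157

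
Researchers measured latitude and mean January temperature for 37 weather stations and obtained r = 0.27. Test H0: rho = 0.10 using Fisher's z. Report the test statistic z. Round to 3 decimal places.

1.029

Fisher z: atanh(0.27) = 0.276864, atanh(0.10) = 0.100335
z = (z_r − z_0)·√(n−3) = (0.276864 − 0.100335)·√34 = 0.176529 · 5.830952 = 1.029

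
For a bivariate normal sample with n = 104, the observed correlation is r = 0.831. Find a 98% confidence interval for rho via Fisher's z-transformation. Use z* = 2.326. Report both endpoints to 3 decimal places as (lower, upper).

Fisher z: z_r = atanh(r) = ½·ln((1+0.831)/(1−0.831)) = 1.191359
SE(z) = 1/√(n−3) = 1/√101 = 0.099504
98% ⇒ z* = 2.326; margin = 2.326·0.099504 = 0.231446
CI on z-scale: (0.959913, 1.422805)
Back-transform: tanh(0.959913) = 0.744238, tanh(1.422805) = 0.890183

(0.744, 0.890)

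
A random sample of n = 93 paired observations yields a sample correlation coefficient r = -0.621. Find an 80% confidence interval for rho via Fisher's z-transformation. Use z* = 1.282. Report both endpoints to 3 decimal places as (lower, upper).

Fisher z: z_r = atanh(r) = ½·ln((1+(-0.621))/(1−(-0.621))) = -0.726631
SE(z) = 1/√(n−3) = 1/√90 = 0.105409
80% ⇒ z* = 1.282; margin = 1.282·0.105409 = 0.135134
CI on z-scale: (-0.861765, -0.591497)
Back-transform: tanh(-0.861765) = -0.697166, tanh(-0.591497) = -0.530971

(-0.697, -0.531)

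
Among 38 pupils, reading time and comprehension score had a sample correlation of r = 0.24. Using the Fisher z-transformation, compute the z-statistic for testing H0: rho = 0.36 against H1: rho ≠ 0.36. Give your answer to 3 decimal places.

-0.782

Fisher z: atanh(0.24) = 0.244774, atanh(0.36) = 0.376886
z = (z_r − z_0)·√(n−3) = (0.244774 − 0.376886)·√35 = -0.132112 · 5.916080 = -0.782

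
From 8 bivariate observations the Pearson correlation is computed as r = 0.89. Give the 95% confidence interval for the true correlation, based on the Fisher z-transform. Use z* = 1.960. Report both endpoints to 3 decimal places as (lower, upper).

z_r = atanh(0.89) = 1.421926;  SE = 1/√(n−3) = 1/√5 = 0.447214
z-limits: 1.421926 ± 1.960·0.447214 = 1.421926 ± 0.876539 = [0.545387, 2.298465]
ρ-limits: (tanh 0.545387, tanh 2.298465) = (0.497, 0.980)

(0.497, 0.980)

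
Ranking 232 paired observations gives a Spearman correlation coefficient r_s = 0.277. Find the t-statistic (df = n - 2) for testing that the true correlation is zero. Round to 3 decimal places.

4.372

1 − r_s² = 1 − 0.076729 = 0.923271;  √(1−r_s²) = 0.960870
√(n−2) = √230 = 15.165751
t = r_s·√(n−2)/√(1−r_s²) = 0.277 · 15.165751 / 0.960870 = 4.372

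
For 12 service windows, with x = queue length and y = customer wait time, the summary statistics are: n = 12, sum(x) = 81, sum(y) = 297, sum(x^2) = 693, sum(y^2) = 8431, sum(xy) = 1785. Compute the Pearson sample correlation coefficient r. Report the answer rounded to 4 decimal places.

-0.5529

S_xy = nΣxy − ΣxΣy = 12·1785 − 81·297 = 21420 − 24057 = -2637
S_xx = nΣx² − (Σx)² = 12·693 − 81² = 8316 − 6561 = 1755
S_yy = nΣy² − (Σy)² = 12·8431 − 297² = 101172 − 88209 = 12963
r = S_xy / √(S_xx·S_yy) = -2637 / √(1755·12963) = -2637 / √22750065 = -2637 / 4769.7028 = -0.5529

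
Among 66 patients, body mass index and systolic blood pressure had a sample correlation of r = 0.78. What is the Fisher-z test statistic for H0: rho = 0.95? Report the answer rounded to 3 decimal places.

Fisher z: atanh(0.78) = 1.045371, atanh(0.95) = 1.831781
z = (z_r − z_0)·√(n−3) = (1.045371 − 1.831781)·√63 = -0.786410 · 7.937254 = -6.242

-6.242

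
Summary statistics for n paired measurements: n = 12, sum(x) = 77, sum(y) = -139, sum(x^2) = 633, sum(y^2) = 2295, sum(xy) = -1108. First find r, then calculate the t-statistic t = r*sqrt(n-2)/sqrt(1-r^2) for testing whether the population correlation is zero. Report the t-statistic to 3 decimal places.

S_xy = nΣxy − ΣxΣy = 12·(-1108) − 77·(-139) = -13296 − (-10703) = -2593
S_xx = nΣx² − (Σx)² = 12·633 − 77² = 7596 − 5929 = 1667
S_yy = nΣy² − (Σy)² = 12·2295 − (-139)² = 27540 − 19321 = 8219
r = S_xy / √(S_xx·S_yy) = -2593 / √(1667·8219) = -2593 / √13701073 = -2593 / 3701.4960 = -0.7005
t = r·√(n−2)/√(1−r²) = -0.7005·√10 / √(1−0.490700) = -2.215176 / 0.713653 = -3.104

-3.104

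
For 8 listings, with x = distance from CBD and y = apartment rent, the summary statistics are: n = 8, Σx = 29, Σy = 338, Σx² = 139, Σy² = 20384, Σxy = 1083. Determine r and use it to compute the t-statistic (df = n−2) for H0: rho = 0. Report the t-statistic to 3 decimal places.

-0.807

S_xy = nΣxy − ΣxΣy = 8·1083 − 29·338 = 8664 − 9802 = -1138
S_xx = nΣx² − (Σx)² = 8·139 − 29² = 1112 − 841 = 271
S_yy = nΣy² − (Σy)² = 8·20384 − 338² = 163072 − 114244 = 48828
r = S_xy / √(S_xx·S_yy) = -1138 / √(271·48828) = -1138 / √13232388 = -1138 / 3637.6349 = -0.3128
t = r·√(n−2)/√(1−r²) = -0.3128·√6 / √(1−0.097844) = -0.766200 / 0.949819 = -0.807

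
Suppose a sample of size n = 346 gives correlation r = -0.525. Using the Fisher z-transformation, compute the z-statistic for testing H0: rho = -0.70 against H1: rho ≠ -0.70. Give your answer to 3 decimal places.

5.261

Fisher z: atanh(-0.525) = -0.583217, atanh(-0.70) = -0.867301
z = (z_r − z_0)·√(n−3) = (-0.583217 − (-0.867301))·√343 = 0.284084 · 18.520259 = 5.261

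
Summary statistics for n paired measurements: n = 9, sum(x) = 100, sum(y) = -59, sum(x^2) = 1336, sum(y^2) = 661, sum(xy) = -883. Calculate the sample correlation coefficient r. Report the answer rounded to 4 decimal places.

S_xy = nΣxy − ΣxΣy = 9·(-883) − 100·(-59) = -7947 − (-5900) = -2047
S_xx = nΣx² − (Σx)² = 9·1336 − 100² = 12024 − 10000 = 2024
S_yy = nΣy² − (Σy)² = 9·661 − (-59)² = 5949 − 3481 = 2468
r = S_xy / √(S_xx·S_yy) = -2047 / √(2024·2468) = -2047 / √4995232 = -2047 / 2235.0016 = -0.9159

-0.9159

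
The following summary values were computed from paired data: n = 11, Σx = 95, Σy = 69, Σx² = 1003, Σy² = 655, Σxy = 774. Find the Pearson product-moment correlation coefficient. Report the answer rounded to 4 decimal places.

0.8843

S_xy = nΣxy − ΣxΣy = 11·774 − 95·69 = 8514 − 6555 = 1959
S_xx = nΣx² − (Σx)² = 11·1003 − 95² = 11033 − 9025 = 2008
S_yy = nΣy² − (Σy)² = 11·655 − 69² = 7205 − 4761 = 2444
r = S_xy / √(S_xx·S_yy) = 1959 / √(2008·2444) = 1959 / √4907552 = 1959 / 2215.2995 = 0.8843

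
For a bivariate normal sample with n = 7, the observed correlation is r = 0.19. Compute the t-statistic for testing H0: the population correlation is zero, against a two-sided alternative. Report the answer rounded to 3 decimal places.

t = r·√(n−2) / √(1−r²) with r = 0.19, n = 7
  = 0.19·√5 / √(1 − 0.0361)
  = 0.19·2.236068 / 0.981784
  = 0.424853 / 0.981784 = 0.433

0.433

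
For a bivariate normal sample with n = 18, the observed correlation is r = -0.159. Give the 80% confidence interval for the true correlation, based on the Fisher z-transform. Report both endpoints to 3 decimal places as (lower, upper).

Fisher z: z_r = atanh(r) = ½·ln((1+(-0.159))/(1−(-0.159))) = -0.160361
SE(z) = 1/√(n−3) = 1/√15 = 0.258199
80% ⇒ z* = 1.282; margin = 1.282·0.258199 = 0.331011
CI on z-scale: (-0.491372, 0.170650)
Back-transform: tanh(-0.491372) = -0.455305, tanh(0.170650) = 0.169013

(-0.455, 0.169)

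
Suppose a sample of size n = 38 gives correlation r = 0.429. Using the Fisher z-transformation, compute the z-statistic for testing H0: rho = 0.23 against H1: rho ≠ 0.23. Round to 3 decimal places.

Fisher z: atanh(0.429) = 0.458670, atanh(0.23) = 0.234189
z = (z_r − z_0)·√(n−3) = (0.458670 − 0.234189)·√35 = 0.224481 · 5.916080 = 1.328

1.328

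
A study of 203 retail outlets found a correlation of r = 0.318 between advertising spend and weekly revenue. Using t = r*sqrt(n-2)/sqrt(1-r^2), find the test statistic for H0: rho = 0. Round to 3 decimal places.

4.755

1 − r² = 1 − 0.101124 = 0.898876;  √(1−r²) = 0.948091
√(n−2) = √201 = 14.177447
t = r·√(n−2)/√(1−r²) = 0.318 · 14.177447 / 0.948091 = 4.755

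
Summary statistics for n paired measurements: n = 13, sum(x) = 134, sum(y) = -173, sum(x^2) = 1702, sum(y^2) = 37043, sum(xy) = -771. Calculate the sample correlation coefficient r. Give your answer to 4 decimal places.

0.3032

S_xy = nΣxy − ΣxΣy = 13·(-771) − 134·(-173) = -10023 − (-23182) = 13159
S_xx = nΣx² − (Σx)² = 13·1702 − 134² = 22126 − 17956 = 4170
S_yy = nΣy² − (Σy)² = 13·37043 − (-173)² = 481559 − 29929 = 451630
r = S_xy / √(S_xx·S_yy) = 13159 / √(4170·451630) = 13159 / √1883297100 = 13159 / 43396.9711 = 0.3032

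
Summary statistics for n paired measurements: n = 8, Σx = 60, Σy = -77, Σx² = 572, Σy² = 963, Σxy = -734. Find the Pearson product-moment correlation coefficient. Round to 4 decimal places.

Numerator: nΣxy − (Σx)(Σy) = 8·(-734) − (60)(-77) = -1252
Denominator: √[(nΣx²−(Σx)²)(nΣy²−(Σy)²)]
  nΣx²−(Σx)² = 8·572 − 3600 = 976;  nΣy²−(Σy)² = 8·963 − 5929 = 1775
  √(976·1775) = √1732400 = 1316.2067
r = -1252 / 1316.2067 = -0.9512

-0.9512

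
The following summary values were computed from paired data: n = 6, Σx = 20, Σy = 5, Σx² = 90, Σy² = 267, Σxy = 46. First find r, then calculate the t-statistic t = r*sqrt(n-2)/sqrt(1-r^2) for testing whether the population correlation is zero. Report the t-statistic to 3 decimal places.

0.808

S_xy = nΣxy − ΣxΣy = 6·46 − 20·5 = 276 − 100 = 176
S_xx = nΣx² − (Σx)² = 6·90 − 20² = 540 − 400 = 140
S_yy = nΣy² − (Σy)² = 6·267 − 5² = 1602 − 25 = 1577
r = S_xy / √(S_xx·S_yy) = 176 / √(140·1577) = 176 / √220780 = 176 / 469.8723 = 0.3746
t = r·√(n−2)/√(1−r²) = 0.3746·√4 / √(1−0.140325) = 0.749200 / 0.927187 = 0.808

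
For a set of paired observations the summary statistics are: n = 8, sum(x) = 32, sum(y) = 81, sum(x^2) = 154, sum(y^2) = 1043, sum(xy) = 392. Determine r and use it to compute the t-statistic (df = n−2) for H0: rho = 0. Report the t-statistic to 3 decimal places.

Numerator: nΣxy − (Σx)(Σy) = 8·392 − (32)(81) = 544
Denominator: √[(nΣx²−(Σx)²)(nΣy²−(Σy)²)]
  nΣx²−(Σx)² = 8·154 − 1024 = 208;  nΣy²−(Σy)² = 8·1043 − 6561 = 1783
  √(208·1783) = √370864 = 608.9860
r = 544 / 608.9860 = 0.8933
t = r·√(n−2)/√(1−r²) = 0.8933·√6 / √(1−0.797985) = 2.188129 / 0.449461 = 4.868

4.868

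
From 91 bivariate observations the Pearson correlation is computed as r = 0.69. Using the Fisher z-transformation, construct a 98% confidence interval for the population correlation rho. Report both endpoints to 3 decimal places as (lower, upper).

(0.537, 0.799)

z_r = atanh(0.69) = 0.847956;  SE = 1/√(n−3) = 1/√88 = 0.106600
z-limits: 0.847956 ± 2.326·0.106600 = 0.847956 ± 0.247952 = [0.600004, 1.095908]
ρ-limits: (tanh 0.600004, tanh 1.095908) = (0.537, 0.799)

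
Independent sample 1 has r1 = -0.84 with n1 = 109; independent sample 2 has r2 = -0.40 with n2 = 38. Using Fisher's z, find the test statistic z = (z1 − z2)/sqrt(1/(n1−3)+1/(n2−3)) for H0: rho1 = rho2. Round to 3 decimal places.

-4.091

Fisher z-transforms: z1 = atanh(-0.84) = -1.221174, z2 = atanh(-0.40) = -0.423649; difference d = -0.797525
Var(d) = 1/106 + 1/35 = 0.0094340 + 0.0285714 = 0.0380054
z = d/√Var(d) = -0.797525 / √0.0380054 = -0.797525 / 0.194950 = -4.091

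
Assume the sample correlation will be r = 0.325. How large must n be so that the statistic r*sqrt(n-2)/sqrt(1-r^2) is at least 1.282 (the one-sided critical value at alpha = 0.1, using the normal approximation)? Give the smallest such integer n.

r√(n−2)/√(1−r²) ≥ 1.282  ⇔  n−2 ≥ (1.282)²·(1−r²)/r²
(1−r²)/r² = (1−0.105625)/0.105625 = 8.4675
n ≥ 2 + 1.643524·8.4675 = 2 + 13.9165 = 15.9165
⌈15.9165⌉ = 16

16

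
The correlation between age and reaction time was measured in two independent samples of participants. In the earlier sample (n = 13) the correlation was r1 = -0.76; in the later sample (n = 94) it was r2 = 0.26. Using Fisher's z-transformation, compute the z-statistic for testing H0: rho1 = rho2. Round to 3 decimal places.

z1 = atanh(-0.76) = -0.996215,  z2 = atanh(0.26) = 0.266108
SE = √(1/(n1−3) + 1/(n2−3)) = √(1/10 + 1/91) = √(0.1000000 + 0.0109890) = √0.1109890 = 0.333150
z = (z1 − z2)/SE = (-0.996215 − 0.266108) / 0.333150 = -1.262323 / 0.333150 = -3.789

-3.789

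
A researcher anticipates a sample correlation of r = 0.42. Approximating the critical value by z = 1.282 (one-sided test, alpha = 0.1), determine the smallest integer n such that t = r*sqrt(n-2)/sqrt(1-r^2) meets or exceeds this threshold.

Need r·√(n−2)/√(1−r²) ≥ 1.282
√(n−2) ≥ 1.282·√(1−0.1764) / 0.42 = 1.282·0.907524 / 0.42 = 2.7701
n−2 ≥ 7.6735  ⇒  n ≥ 9.6735
Smallest integer n = 10

10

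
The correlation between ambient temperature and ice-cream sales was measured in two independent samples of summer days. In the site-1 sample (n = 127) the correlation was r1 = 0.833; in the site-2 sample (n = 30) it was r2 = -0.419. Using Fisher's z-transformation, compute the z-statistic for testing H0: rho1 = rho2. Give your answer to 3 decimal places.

7.743

Fisher z-transforms: z1 = atanh(0.833) = 1.197858, z2 = atanh(-0.419) = -0.446478; difference d = 1.644336
Var(d) = 1/124 + 1/27 = 0.0080645 + 0.0370370 = 0.0451015
z = d/√Var(d) = 1.644336 / √0.0451015 = 1.644336 / 0.212371 = 7.743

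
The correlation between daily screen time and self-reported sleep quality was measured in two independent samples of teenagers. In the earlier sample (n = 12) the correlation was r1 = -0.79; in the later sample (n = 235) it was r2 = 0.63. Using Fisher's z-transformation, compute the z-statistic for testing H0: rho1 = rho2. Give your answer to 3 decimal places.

-5.336

z1 = atanh(-0.79) = -1.071432,  z2 = atanh(0.63) = 0.741416
SE = √(1/(n1−3) + 1/(n2−3)) = √(1/9 + 1/232) = √(0.1111111 + 0.0043103) = √0.1154214 = 0.339737
z = (z1 − z2)/SE = (-1.071432 − 0.741416) / 0.339737 = -1.812848 / 0.339737 = -5.336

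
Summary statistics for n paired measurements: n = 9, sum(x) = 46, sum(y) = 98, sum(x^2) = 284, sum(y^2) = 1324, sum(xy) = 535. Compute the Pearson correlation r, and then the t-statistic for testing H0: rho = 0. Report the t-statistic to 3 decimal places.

S_xy = nΣxy − ΣxΣy = 9·535 − 46·98 = 4815 − 4508 = 307
S_xx = nΣx² − (Σx)² = 9·284 − 46² = 2556 − 2116 = 440
S_yy = nΣy² − (Σy)² = 9·1324 − 98² = 11916 − 9604 = 2312
r = S_xy / √(S_xx·S_yy) = 307 / √(440·2312) = 307 / √1017280 = 307 / 1008.6030 = 0.3044
t = r·√(n−2)/√(1−r²) = 0.3044·√7 / √(1−0.092659) = 0.805367 / 0.952544 = 0.845

0.845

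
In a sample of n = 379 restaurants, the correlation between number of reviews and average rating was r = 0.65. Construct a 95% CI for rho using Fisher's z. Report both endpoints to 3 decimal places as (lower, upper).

z_r = atanh(0.65) = 0.775299;  SE = 1/√(n−3) = 1/√376 = 0.051571
z-limits: 0.775299 ± 1.960·0.051571 = 0.775299 ± 0.101079 = [0.674220, 0.876378]
ρ-limits: (tanh 0.674220, tanh 0.876378) = (0.588, 0.705)

(0.588, 0.705)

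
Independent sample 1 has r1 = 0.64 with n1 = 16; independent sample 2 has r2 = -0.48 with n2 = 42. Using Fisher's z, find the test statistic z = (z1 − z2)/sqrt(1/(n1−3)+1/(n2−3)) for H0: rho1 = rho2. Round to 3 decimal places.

4.000

z1 = atanh(0.64) = 0.758174,  z2 = atanh(-0.48) = -0.522984
SE = √(1/(n1−3) + 1/(n2−3)) = √(1/13 + 1/39) = √(0.0769231 + 0.0256410) = √0.1025641 = 0.320256
z = (z1 − z2)/SE = (0.758174 − (-0.522984)) / 0.320256 = 1.281158 / 0.320256 = 4.000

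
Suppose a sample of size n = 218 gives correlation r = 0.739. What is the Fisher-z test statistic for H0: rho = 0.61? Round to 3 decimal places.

3.510

Fisher z: atanh(0.739) = 0.948273, atanh(0.61) = 0.708921
z = (z_r − z_0)·√(n−3) = (0.948273 − 0.708921)·√215 = 0.239352 · 14.662878 = 3.510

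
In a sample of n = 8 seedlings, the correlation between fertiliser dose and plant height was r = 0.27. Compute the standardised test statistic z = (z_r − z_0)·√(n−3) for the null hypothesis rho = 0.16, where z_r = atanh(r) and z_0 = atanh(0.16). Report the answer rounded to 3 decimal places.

0.258

z_r = atanh(0.27) = 0.276864,  z_0 = atanh(0.16) = 0.161387
SE = 1/√(n−3) = 1/√5 = 0.447214
z = (z_r − z_0)/SE = (0.276864 − 0.161387) / 0.447214 = 0.115477 / 0.447214 = 0.258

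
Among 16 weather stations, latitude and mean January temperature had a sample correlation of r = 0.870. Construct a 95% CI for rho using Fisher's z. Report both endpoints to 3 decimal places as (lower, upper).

(0.658, 0.954)

z_r = atanh(0.870) = 1.333080;  SE = 1/√(n−3) = 1/√13 = 0.277350
z-limits: 1.333080 ± 1.960·0.277350 = 1.333080 ± 0.543606 = [0.789474, 1.876686]
ρ-limits: (tanh 0.789474, tanh 1.876686) = (0.658, 0.954)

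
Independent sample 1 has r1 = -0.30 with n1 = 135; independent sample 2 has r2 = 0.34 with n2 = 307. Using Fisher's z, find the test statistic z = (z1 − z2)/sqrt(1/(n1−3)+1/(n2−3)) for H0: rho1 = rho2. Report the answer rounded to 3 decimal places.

Fisher z-transforms: z1 = atanh(-0.30) = -0.309520, z2 = atanh(0.34) = 0.354093; difference d = -0.663613
Var(d) = 1/132 + 1/304 = 0.0075758 + 0.0032895 = 0.0108653
z = d/√Var(d) = -0.663613 / √0.0108653 = -0.663613 / 0.104237 = -6.366

-6.366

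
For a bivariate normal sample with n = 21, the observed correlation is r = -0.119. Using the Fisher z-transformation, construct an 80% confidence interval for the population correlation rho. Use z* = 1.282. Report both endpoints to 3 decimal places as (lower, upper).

Fisher z: z_r = atanh(r) = ½·ln((1+(-0.119))/(1−(-0.119))) = -0.119567
SE(z) = 1/√(n−3) = 1/√18 = 0.235702
80% ⇒ z* = 1.282; margin = 1.282·0.235702 = 0.302170
CI on z-scale: (-0.421737, 0.182603)
Back-transform: tanh(-0.421737) = -0.398393, tanh(0.182603) = 0.180600

(-0.398, 0.181)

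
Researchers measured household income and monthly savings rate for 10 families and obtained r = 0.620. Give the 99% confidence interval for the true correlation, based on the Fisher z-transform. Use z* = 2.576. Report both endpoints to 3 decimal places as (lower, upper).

z_r = atanh(0.620) = 0.725005;  SE = 1/√(n−3) = 1/√7 = 0.377964
z-limits: 0.725005 ± 2.576·0.377964 = 0.725005 ± 0.973635 = [-0.248630, 1.698640]
ρ-limits: (tanh -0.248630, tanh 1.698640) = (-0.244, 0.935)

(-0.244, 0.935)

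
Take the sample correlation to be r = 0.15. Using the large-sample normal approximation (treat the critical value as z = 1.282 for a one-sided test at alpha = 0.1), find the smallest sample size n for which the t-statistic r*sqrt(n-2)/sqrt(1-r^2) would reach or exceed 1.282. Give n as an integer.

74

Need r·√(n−2)/√(1−r²) ≥ 1.282
√(n−2) ≥ 1.282·√(1−0.0225) / 0.15 = 1.282·0.988686 / 0.15 = 8.4500
n−2 ≥ 71.4025  ⇒  n ≥ 73.4025
Smallest integer n = 74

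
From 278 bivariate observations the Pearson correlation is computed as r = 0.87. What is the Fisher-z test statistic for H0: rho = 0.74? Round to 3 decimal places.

6.345

z_r = atanh(0.87) = 1.333080,  z_0 = atanh(0.74) = 0.950479
SE = 1/√(n−3) = 1/√275 = 0.060302
z = (z_r − z_0)/SE = (1.333080 − 0.950479) / 0.060302 = 0.382601 / 0.060302 = 6.345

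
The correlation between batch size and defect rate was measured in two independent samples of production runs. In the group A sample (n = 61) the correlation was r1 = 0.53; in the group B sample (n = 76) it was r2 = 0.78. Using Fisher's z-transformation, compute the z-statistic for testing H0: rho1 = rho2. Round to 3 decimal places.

z1 = atanh(0.53) = 0.590145,  z2 = atanh(0.78) = 1.045371
SE = √(1/(n1−3) + 1/(n2−3)) = √(1/58 + 1/73) = √(0.0172414 + 0.0136986) = √0.0309400 = 0.175898
z = (z1 − z2)/SE = (0.590145 − 1.045371) / 0.175898 = -0.455226 / 0.175898 = -2.588

-2.588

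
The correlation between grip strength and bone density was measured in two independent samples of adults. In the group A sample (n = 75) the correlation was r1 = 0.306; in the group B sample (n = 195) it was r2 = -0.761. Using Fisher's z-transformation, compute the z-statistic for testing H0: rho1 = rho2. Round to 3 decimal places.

Fisher z-transforms: z1 = atanh(0.306) = 0.316126, z2 = atanh(-0.761) = -0.998587; difference d = 1.314713
Var(d) = 1/72 + 1/192 = 0.0138889 + 0.0052083 = 0.0190972
z = d/√Var(d) = 1.314713 / √0.0190972 = 1.314713 / 0.138193 = 9.514

9.514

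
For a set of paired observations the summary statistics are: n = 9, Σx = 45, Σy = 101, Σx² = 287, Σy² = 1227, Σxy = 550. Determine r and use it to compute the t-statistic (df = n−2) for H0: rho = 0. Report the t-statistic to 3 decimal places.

Numerator: nΣxy − (Σx)(Σy) = 9·550 − (45)(101) = 405
Denominator: √[(nΣx²−(Σx)²)(nΣy²−(Σy)²)]
  nΣx²−(Σx)² = 9·287 − 2025 = 558;  nΣy²−(Σy)² = 9·1227 − 10201 = 842
  √(558·842) = √469836 = 685.4458
r = 405 / 685.4458 = 0.5909
t = r·√(n−2)/√(1−r²) = 0.5909·√7 / √(1−0.349163) = 1.563374 / 0.806745 = 1.938

1.938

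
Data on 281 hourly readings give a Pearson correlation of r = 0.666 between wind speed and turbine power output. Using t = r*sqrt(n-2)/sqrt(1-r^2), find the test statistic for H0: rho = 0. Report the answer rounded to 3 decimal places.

14.913

1 − r² = 1 − 0.443556 = 0.556444;  √(1−r²) = 0.745952
√(n−2) = √279 = 16.703293
t = r·√(n−2)/√(1−r²) = 0.666 · 16.703293 / 0.745952 = 14.913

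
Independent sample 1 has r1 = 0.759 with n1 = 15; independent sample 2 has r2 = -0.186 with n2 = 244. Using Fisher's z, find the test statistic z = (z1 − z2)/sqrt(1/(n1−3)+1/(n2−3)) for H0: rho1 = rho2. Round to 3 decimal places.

3.996

z1 = atanh(0.759) = 0.993852,  z2 = atanh(-0.186) = -0.188191
SE = √(1/(n1−3) + 1/(n2−3)) = √(1/12 + 1/241) = √(0.0833333 + 0.0041494) = √0.0874827 = 0.295775
z = (z1 − z2)/SE = (0.993852 − (-0.188191)) / 0.295775 = 1.182043 / 0.295775 = 3.996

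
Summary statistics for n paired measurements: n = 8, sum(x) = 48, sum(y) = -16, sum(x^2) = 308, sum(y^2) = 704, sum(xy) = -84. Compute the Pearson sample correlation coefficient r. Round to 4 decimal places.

0.1035

S_xy = nΣxy − ΣxΣy = 8·(-84) − 48·(-16) = -672 − (-768) = 96
S_xx = nΣx² − (Σx)² = 8·308 − 48² = 2464 − 2304 = 160
S_yy = nΣy² − (Σy)² = 8·704 − (-16)² = 5632 − 256 = 5376
r = S_xy / √(S_xx·S_yy) = 96 / √(160·5376) = 96 / √860160 = 96 / 927.4481 = 0.1035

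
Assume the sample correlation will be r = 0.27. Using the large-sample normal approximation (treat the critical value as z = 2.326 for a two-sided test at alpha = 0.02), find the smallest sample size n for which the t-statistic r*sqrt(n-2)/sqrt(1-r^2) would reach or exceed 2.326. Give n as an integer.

Need r·√(n−2)/√(1−r²) ≥ 2.326
√(n−2) ≥ 2.326·√(1−0.0729) / 0.27 = 2.326·0.962860 / 0.27 = 8.2949
n−2 ≥ 68.8054  ⇒  n ≥ 70.8054
Smallest integer n = 71

71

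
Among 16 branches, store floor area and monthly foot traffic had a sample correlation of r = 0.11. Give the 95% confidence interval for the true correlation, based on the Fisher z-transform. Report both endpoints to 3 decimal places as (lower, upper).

z_r = atanh(0.11) = 0.110447;  SE = 1/√(n−3) = 1/√13 = 0.277350
z-limits: 0.110447 ± 1.960·0.277350 = 0.110447 ± 0.543606 = [-0.433159, 0.654053]
ρ-limits: (tanh -0.433159, tanh 0.654053) = (-0.408, 0.574)

(-0.408, 0.574)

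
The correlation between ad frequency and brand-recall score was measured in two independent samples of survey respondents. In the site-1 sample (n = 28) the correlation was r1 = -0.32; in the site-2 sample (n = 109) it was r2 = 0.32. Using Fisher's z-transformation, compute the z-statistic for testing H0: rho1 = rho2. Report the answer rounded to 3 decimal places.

z1 = atanh(-0.32) = -0.331647,  z2 = atanh(0.32) = 0.331647
SE = √(1/(n1−3) + 1/(n2−3)) = √(1/25 + 1/106) = √(0.0400000 + 0.0094340) = √0.0494340 = 0.222338
z = (z1 − z2)/SE = (-0.331647 − 0.331647) / 0.222338 = -0.663294 / 0.222338 = -2.983

-2.983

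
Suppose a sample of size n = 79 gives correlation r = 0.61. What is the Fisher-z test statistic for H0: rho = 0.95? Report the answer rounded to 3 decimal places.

Fisher z: atanh(0.61) = 0.708921, atanh(0.95) = 1.831781
z = (z_r − z_0)·√(n−3) = (0.708921 − 1.831781)·√76 = -1.122860 · 8.717798 = -9.789

-9.789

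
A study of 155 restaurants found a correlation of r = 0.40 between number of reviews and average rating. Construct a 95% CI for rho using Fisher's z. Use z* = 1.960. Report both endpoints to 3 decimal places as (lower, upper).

z_r = atanh(0.40) = 0.423649;  SE = 1/√(n−3) = 1/√152 = 0.081111
z-limits: 0.423649 ± 1.960·0.081111 = 0.423649 ± 0.158978 = [0.264671, 0.582627]
ρ-limits: (tanh 0.264671, tanh 0.582627) = (0.259, 0.525)

(0.259, 0.525)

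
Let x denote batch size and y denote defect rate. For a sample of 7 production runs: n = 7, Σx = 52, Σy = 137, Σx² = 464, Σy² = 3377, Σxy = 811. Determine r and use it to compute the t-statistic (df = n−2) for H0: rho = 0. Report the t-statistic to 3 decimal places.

-4.341

Numerator: nΣxy − (Σx)(Σy) = 7·811 − (52)(137) = -1447
Denominator: √[(nΣx²−(Σx)²)(nΣy²−(Σy)²)]
  nΣx²−(Σx)² = 7·464 − 2704 = 544;  nΣy²−(Σy)² = 7·3377 − 18769 = 4870
  √(544·4870) = √2649280 = 1627.6609
r = -1447 / 1627.6609 = -0.8890
t = r·√(n−2)/√(1−r²) = -0.8890·√5 / √(1−0.790321) = -1.987864 / 0.457907 = -4.341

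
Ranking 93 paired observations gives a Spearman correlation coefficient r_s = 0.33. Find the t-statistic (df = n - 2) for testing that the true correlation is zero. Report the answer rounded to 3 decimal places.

3.335

1 − r_s² = 1 − 0.1089 = 0.8911;  √(1−r_s²) = 0.943981
√(n−2) = √91 = 9.539392
t = r_s·√(n−2)/√(1−r_s²) = 0.33 · 9.539392 / 0.943981 = 3.335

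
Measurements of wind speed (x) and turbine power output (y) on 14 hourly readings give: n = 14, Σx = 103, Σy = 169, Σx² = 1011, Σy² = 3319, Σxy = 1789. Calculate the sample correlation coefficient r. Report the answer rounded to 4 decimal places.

Numerator: nΣxy − (Σx)(Σy) = 14·1789 − (103)(169) = 7639
Denominator: √[(nΣx²−(Σx)²)(nΣy²−(Σy)²)]
  nΣx²−(Σx)² = 14·1011 − 10609 = 3545;  nΣy²−(Σy)² = 14·3319 − 28561 = 17905
  √(3545·17905) = √63473225 = 7967.0085
r = 7639 / 7967.0085 = 0.9588

0.9588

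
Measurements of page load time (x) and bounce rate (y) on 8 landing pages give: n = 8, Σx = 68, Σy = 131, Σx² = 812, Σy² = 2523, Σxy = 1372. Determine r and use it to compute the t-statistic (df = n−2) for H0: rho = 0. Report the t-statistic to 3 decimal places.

S_xy = nΣxy − ΣxΣy = 8·1372 − 68·131 = 10976 − 8908 = 2068
S_xx = nΣx² − (Σx)² = 8·812 − 68² = 6496 − 4624 = 1872
S_yy = nΣy² − (Σy)² = 8·2523 − 131² = 20184 − 17161 = 3023
r = S_xy / √(S_xx·S_yy) = 2068 / √(1872·3023) = 2068 / √5659056 = 2068 / 2378.8770 = 0.8693
t = r·√(n−2)/√(1−r²) = 0.8693·√6 / √(1−0.755682) = 2.129341 / 0.494285 = 4.308

4.308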